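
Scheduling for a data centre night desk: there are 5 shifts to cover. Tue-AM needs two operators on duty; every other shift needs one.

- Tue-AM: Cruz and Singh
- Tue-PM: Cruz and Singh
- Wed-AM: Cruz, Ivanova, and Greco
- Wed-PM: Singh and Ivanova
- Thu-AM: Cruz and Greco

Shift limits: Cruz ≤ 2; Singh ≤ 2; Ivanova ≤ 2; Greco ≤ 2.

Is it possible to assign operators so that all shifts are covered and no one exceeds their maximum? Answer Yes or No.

Yes

Tue-AM can only be covered by Cruz and Singh, so that assignment is forced.
One valid schedule: Tue-AM→Cruz+Singh, Tue-PM→Cruz, Wed-AM→Ivanova, Wed-PM→Singh, Thu-AM→Greco.
Loads: Cruz 2/2, Singh 2/2, Ivanova 1/2, Greco 1/2 — all within limits.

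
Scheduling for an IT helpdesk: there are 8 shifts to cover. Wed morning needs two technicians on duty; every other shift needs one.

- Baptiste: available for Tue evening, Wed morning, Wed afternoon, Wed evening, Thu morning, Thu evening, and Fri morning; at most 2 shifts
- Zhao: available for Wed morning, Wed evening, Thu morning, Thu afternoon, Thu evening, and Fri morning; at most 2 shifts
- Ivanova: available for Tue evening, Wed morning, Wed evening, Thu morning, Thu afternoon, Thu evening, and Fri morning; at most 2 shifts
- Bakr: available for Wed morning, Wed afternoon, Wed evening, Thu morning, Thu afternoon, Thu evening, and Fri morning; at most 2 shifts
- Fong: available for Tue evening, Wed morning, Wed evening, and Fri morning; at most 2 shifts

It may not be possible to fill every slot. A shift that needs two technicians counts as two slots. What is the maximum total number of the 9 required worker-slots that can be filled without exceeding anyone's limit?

Total capacity across all technicians is 2+2+2+2+2 = 10, and 9 slots are needed, so at most 9 can be filled.
An assignment achieving 9: Tue evening→Baptiste, Wed morning→Ivanova+Bakr, Wed afternoon→Baptiste, Wed evening→Bakr, Thu morning→Zhao, Thu afternoon→Zhao, Thu evening→Ivanova, Fri morning→Fong.
Loads: Baptiste 2/2, Zhao 2/2, Ivanova 2/2, Bakr 2/2, Fong 1/2.

9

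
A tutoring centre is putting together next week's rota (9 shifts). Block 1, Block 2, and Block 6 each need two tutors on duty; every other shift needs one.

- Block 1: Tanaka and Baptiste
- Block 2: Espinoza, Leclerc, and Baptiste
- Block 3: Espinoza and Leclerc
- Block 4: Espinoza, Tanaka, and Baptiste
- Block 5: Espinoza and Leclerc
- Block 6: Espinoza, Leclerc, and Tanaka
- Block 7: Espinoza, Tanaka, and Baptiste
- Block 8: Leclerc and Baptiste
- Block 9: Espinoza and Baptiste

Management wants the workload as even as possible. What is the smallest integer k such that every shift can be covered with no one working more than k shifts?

3

With 4 tutors and 12 worker-slots to fill, someone must work at least ⌈12/4⌉ = 3 shifts, so k ≥ 3.
k = 3 works: Block 1→Tanaka+Baptiste, Block 2→Leclerc+Baptiste, Block 3→Espinoza, Block 4→Tanaka, Block 5→Espinoza, Block 6→Leclerc+Tanaka, Block 7→Baptiste, Block 8→Leclerc, Block 9→Espinoza.
Loads: Espinoza 3, Leclerc 3, Tanaka 3, Baptiste 3 — all ≤ 3.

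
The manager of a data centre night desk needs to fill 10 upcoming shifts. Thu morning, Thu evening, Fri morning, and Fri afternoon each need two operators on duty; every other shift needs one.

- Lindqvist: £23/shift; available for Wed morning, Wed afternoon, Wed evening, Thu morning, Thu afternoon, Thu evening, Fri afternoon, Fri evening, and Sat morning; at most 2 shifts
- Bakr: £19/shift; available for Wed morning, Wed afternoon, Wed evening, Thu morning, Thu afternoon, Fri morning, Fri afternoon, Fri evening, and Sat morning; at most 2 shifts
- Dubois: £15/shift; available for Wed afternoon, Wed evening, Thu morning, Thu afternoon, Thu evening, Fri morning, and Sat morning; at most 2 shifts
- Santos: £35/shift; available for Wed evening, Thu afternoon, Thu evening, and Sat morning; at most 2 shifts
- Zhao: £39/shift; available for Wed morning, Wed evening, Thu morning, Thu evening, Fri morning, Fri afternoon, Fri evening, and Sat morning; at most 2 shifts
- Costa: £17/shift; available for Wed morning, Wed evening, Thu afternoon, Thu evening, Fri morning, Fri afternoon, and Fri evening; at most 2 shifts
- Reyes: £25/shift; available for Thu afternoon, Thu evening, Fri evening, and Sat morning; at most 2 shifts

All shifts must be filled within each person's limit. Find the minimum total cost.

£346

Picking the cheapest available operator for each shift independently would cost £228, but that ignores the shift limits.
An optimal schedule: Wed morning→Lindqvist, Wed afternoon→Lindqvist, Wed evening→Bakr, Thu morning→Dubois+Zhao, Thu afternoon→Santos, Thu evening→Santos+Reyes, Fri morning→Dubois+Costa, Fri afternoon→Zhao+Costa, Fri evening→Bakr, Sat morning→Reyes.
Total: 23 + 23 + 19 + 15 + 39 + 35 + 35 + 25 + 15 + 17 + 39 + 17 + 19 + 25 = £346.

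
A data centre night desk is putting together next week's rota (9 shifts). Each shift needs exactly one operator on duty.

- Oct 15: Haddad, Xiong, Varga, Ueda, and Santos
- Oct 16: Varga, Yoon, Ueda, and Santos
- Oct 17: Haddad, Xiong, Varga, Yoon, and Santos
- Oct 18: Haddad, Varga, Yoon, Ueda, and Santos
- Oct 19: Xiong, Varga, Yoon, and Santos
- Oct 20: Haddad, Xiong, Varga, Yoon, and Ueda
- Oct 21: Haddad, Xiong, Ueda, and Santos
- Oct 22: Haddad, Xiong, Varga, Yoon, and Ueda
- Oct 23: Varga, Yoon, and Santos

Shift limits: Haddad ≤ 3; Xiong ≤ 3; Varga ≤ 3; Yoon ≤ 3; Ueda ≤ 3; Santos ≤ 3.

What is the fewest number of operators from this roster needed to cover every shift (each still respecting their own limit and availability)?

9 slots to fill and no one can take more than 3, so at least ⌈9/3⌉ = 3 operators are needed.
Haddad, Xiong, and Varga alone can cover everything: Oct 15→Haddad, Oct 16→Varga, Oct 17→Xiong, Oct 18→Haddad, Oct 19→Xiong, Oct 20→Xiong, Oct 21→Haddad, Oct 22→Varga, Oct 23→Varga.

3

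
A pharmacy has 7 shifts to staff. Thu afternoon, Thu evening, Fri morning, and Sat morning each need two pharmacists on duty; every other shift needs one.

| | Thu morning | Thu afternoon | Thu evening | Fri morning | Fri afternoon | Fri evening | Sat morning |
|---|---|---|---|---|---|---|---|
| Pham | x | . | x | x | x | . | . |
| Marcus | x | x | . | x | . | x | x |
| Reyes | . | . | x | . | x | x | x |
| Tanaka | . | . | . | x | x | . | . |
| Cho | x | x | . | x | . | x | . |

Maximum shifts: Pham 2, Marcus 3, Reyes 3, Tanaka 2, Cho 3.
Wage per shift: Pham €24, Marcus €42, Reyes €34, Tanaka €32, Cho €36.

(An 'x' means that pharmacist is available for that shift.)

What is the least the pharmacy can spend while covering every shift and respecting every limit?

Thu afternoon can only be covered by Marcus and Cho, so that assignment is forced.
Thu evening can only be covered by Pham and Reyes, so that assignment is forced.
Sat morning can only be covered by Marcus and Reyes, so that assignment is forced.
Picking the cheapest available pharmacist for each shift independently would cost €350, but that ignores the shift limits.
An optimal schedule: Thu morning→Pham, Thu afternoon→Cho+Marcus, Thu evening→Pham+Reyes, Fri morning→Tanaka+Cho, Fri afternoon→Tanaka, Fri evening→Reyes, Sat morning→Reyes+Marcus.
Total: 24 + 36 + 42 + 24 + 34 + 32 + 36 + 32 + 34 + 34 + 42 = €370.

€370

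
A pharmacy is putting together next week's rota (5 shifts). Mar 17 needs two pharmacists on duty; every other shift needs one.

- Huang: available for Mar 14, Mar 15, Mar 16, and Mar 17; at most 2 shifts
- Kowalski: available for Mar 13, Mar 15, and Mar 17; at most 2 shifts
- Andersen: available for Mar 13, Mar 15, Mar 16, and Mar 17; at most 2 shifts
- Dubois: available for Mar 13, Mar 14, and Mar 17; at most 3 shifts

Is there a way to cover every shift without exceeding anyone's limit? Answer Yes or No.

Yes

One valid schedule: Mar 13→Kowalski, Mar 14→Huang, Mar 15→Kowalski, Mar 16→Huang, Mar 17→Andersen+Dubois.
Loads: Huang 2/2, Kowalski 2/2, Andersen 1/2, Dubois 1/3 — all within limits.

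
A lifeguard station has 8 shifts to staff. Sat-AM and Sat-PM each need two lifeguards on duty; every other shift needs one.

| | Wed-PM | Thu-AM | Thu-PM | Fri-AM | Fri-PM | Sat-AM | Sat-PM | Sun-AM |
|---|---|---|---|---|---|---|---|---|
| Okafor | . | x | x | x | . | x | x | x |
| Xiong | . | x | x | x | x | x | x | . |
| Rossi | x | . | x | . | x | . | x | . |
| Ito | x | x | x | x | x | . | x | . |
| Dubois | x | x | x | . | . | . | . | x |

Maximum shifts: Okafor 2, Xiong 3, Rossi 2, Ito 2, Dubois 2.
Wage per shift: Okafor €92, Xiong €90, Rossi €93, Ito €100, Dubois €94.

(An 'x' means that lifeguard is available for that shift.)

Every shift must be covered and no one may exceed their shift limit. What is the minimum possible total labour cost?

€928

Sat-AM can only be covered by Okafor and Xiong, so that assignment is forced.
Picking the cheapest available lifeguard for each shift independently would cost €909, but that ignores the shift limits.
An optimal schedule: Wed-PM→Rossi, Thu-AM→Dubois, Thu-PM→Dubois, Fri-AM→Xiong, Fri-PM→Xiong, Sat-AM→Xiong+Okafor, Sat-PM→Rossi+Ito, Sun-AM→Okafor.
Total: 93 + 94 + 94 + 90 + 90 + 90 + 92 + 93 + 100 + 92 = €928.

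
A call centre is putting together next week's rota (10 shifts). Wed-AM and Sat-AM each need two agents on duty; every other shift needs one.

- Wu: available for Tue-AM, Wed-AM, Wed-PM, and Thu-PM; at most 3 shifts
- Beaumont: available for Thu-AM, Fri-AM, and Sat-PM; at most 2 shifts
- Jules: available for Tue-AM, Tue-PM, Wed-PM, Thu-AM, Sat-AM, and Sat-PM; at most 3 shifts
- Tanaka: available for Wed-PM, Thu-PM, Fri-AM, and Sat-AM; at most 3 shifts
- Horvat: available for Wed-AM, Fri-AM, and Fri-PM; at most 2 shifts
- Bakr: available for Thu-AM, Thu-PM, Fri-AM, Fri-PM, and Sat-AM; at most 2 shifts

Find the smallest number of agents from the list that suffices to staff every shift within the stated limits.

12 slots to fill and no one can take more than 3, so at least ⌈12/3⌉ = 4 agents are needed.
Any 4 agents together have capacity at most 3+3+3+2 = 11 < 12 slots, so 4 can never suffice.
Wu, Beaumont, Jules, Tanaka, and Horvat alone can cover everything: Tue-AM→Wu, Tue-PM→Jules, Wed-AM→Wu+Horvat, Wed-PM→Jules, Thu-AM→Beaumont, Thu-PM→Wu, Fri-AM→Tanaka, Fri-PM→Horvat, Sat-AM→Jules+Tanaka, Sat-PM→Beaumont.

5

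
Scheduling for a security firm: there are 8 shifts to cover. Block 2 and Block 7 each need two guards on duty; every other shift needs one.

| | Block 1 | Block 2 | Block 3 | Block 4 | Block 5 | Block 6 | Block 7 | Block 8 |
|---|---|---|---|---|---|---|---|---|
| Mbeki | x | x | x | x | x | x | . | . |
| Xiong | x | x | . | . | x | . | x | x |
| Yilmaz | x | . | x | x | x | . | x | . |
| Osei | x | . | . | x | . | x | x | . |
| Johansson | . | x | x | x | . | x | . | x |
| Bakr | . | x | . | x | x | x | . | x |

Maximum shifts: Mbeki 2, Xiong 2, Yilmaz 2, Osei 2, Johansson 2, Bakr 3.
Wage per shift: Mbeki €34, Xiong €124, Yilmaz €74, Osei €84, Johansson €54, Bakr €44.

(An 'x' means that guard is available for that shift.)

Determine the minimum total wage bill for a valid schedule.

€540

Picking the cheapest available guard for each shift independently would cost €450, but that ignores the shift limits.
An optimal schedule: Block 1→Mbeki, Block 2→Bakr+Johansson, Block 3→Mbeki, Block 4→Yilmaz, Block 5→Bakr, Block 6→Johansson, Block 7→Yilmaz+Osei, Block 8→Bakr.
Total: 34 + 44 + 54 + 34 + 74 + 44 + 54 + 74 + 84 + 44 = €540.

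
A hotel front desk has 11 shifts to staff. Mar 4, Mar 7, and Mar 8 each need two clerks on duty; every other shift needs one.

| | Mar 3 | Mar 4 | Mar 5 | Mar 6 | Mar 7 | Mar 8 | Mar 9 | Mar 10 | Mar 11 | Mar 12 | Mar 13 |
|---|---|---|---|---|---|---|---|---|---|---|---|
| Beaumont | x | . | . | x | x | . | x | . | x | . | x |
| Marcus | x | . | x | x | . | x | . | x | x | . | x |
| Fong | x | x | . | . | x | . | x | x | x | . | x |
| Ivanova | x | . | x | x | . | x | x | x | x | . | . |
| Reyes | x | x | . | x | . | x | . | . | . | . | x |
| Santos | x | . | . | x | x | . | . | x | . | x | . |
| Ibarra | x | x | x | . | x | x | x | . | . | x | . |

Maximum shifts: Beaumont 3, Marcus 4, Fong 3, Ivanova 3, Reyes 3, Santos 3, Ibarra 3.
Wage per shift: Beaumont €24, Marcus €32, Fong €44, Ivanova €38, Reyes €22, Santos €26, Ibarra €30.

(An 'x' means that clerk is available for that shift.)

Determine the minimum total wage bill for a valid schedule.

€370

Picking the cheapest available clerk for each shift independently would cost €350, but that ignores the shift limits.
An optimal schedule: Mar 3→Marcus, Mar 4→Reyes+Ibarra, Mar 5→Ibarra, Mar 6→Reyes, Mar 7→Beaumont+Santos, Mar 8→Ibarra+Marcus, Mar 9→Beaumont, Mar 10→Santos, Mar 11→Beaumont, Mar 12→Santos, Mar 13→Reyes.
Total: 32 + 22 + 30 + 30 + 22 + 24 + 26 + 30 + 32 + 24 + 26 + 24 + 26 + 22 = €370.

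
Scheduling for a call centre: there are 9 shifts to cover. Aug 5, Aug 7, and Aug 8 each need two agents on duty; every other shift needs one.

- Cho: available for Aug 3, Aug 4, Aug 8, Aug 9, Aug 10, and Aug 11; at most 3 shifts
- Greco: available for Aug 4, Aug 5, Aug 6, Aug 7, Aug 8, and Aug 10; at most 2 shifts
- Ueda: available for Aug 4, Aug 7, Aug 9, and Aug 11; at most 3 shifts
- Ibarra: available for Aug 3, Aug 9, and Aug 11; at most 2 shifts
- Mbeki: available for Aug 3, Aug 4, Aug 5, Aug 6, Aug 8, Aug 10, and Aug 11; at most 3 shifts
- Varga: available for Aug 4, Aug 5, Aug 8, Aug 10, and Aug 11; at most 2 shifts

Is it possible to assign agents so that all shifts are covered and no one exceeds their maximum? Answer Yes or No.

Yes

Aug 7 can only be covered by Greco and Ueda, so that assignment is forced.
One valid schedule: Aug 3→Cho, Aug 4→Ueda, Aug 5→Mbeki+Varga, Aug 6→Greco, Aug 7→Greco+Ueda, Aug 8→Mbeki+Varga, Aug 9→Cho, Aug 10→Cho, Aug 11→Ueda.
Loads: Cho 3/3, Greco 2/2, Ueda 3/3, Ibarra 0/2, Mbeki 2/3, Varga 2/2 — all within limits.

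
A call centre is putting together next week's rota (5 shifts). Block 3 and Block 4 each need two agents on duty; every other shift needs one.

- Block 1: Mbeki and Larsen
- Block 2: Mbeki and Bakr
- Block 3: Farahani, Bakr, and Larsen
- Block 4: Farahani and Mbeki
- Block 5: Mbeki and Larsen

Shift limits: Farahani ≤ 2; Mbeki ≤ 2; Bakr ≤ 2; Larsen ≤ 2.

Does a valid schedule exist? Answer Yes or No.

Block 4 can only be covered by Farahani and Mbeki, so that assignment is forced.
One valid schedule: Block 1→Mbeki, Block 2→Bakr, Block 3→Farahani+Bakr, Block 4→Farahani+Mbeki, Block 5→Larsen.
Loads: Farahani 2/2, Mbeki 2/2, Bakr 2/2, Larsen 1/2 — all within limits.

Yes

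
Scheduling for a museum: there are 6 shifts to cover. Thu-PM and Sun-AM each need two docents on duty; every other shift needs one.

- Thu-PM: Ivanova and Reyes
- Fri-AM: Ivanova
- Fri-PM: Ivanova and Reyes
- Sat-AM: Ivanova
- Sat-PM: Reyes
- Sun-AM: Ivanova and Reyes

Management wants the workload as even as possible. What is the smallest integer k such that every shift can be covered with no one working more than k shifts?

With 2 docents and 8 worker-slots to fill, someone must work at least ⌈8/2⌉ = 4 shifts, so k ≥ 4.
k = 4 works: Thu-PM→Ivanova+Reyes, Fri-AM→Ivanova, Fri-PM→Reyes, Sat-AM→Ivanova, Sat-PM→Reyes, Sun-AM→Ivanova+Reyes.
Loads: Ivanova 4, Reyes 4 — all ≤ 4.

4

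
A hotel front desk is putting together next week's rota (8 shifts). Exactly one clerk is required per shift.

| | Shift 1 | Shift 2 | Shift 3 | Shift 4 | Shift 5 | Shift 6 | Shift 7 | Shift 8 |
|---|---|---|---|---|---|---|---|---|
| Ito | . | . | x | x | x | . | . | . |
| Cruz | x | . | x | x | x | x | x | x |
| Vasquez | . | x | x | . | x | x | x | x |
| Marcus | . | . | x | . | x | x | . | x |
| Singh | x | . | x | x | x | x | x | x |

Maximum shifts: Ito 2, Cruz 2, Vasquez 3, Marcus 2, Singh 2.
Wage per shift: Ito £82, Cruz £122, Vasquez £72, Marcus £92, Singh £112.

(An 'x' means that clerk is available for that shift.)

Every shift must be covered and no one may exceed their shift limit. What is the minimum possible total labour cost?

£676

Shift 2 can only be covered by Vasquez, so that assignment is forced.
Picking the cheapest available clerk for each shift independently would cost £626, but that ignores the shift limits.
An optimal schedule: Shift 1→Singh, Shift 2→Vasquez, Shift 3→Ito, Shift 4→Ito, Shift 5→Marcus, Shift 6→Vasquez, Shift 7→Vasquez, Shift 8→Marcus.
Total: 112 + 72 + 82 + 82 + 92 + 72 + 72 + 92 = £676.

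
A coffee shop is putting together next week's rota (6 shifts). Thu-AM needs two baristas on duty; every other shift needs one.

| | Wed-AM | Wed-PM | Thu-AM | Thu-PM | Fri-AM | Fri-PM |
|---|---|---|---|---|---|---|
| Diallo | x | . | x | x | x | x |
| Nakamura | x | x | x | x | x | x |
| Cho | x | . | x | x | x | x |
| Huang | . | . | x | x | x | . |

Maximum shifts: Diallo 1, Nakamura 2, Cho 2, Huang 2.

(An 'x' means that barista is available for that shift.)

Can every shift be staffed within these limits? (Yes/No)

Wed-PM can only be covered by Nakamura, so that assignment is forced.
One valid schedule: Wed-AM→Diallo, Wed-PM→Nakamura, Thu-AM→Cho+Huang, Thu-PM→Cho, Fri-AM→Huang, Fri-PM→Nakamura.
Loads: Diallo 1/1, Nakamura 2/2, Cho 2/2, Huang 2/2 — all within limits.

Yes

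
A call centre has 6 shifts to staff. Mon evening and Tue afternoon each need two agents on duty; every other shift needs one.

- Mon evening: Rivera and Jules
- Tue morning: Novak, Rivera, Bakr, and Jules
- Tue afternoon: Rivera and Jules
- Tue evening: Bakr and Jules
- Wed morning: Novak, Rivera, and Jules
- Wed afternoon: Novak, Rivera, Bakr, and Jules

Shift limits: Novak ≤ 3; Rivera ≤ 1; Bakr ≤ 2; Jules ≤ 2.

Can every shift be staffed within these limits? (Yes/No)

Total capacity is 8 and 8 slots are needed, so capacity alone doesn't rule it out.
Shifts {Mon evening, Tue afternoon} need 4 worker-slots in total, but the agents available for any of those shifts (Rivera and Jules) can supply at most 3 among them. So no valid schedule exists.

No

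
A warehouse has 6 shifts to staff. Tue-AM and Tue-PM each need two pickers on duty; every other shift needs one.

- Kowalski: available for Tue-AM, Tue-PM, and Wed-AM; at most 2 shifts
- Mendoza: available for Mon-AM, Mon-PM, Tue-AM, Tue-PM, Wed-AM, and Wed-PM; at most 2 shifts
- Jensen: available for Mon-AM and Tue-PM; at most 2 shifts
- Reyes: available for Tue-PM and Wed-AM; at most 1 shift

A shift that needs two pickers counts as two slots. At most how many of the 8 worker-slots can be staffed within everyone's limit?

Total capacity across all pickers is 2+2+2+1 = 7, and 8 slots are needed, so at most 7 can be filled.
An assignment achieving 7: Mon-AM→Jensen, Mon-PM→Mendoza, Tue-AM→Kowalski, Tue-PM→Jensen+Reyes, Wed-AM→Kowalski, Wed-PM→Mendoza.
Loads: Kowalski 2/2, Mendoza 2/2, Jensen 2/2, Reyes 1/1.

7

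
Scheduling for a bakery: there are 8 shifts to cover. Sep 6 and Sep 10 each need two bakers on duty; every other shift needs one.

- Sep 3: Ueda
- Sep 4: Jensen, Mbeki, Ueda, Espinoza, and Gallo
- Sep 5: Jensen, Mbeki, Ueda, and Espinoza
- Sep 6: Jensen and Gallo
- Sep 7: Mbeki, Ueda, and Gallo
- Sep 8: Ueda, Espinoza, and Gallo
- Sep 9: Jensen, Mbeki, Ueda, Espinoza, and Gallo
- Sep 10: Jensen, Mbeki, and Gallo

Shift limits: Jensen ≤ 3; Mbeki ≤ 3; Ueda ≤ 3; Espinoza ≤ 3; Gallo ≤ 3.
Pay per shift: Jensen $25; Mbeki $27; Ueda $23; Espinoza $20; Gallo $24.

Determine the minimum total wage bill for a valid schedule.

$227

Sep 3 can only be covered by Ueda, so that assignment is forced.
Sep 6 can only be covered by Jensen and Gallo, so that assignment is forced.
Picking the cheapest available baker for each shift independently would cost $224, but that ignores the shift limits.
An optimal schedule: Sep 3→Ueda, Sep 4→Espinoza, Sep 5→Espinoza, Sep 6→Gallo+Jensen, Sep 7→Ueda, Sep 8→Espinoza, Sep 9→Ueda, Sep 10→Gallo+Jensen.
Total: 23 + 20 + 20 + 24 + 25 + 23 + 20 + 23 + 24 + 25 = $227.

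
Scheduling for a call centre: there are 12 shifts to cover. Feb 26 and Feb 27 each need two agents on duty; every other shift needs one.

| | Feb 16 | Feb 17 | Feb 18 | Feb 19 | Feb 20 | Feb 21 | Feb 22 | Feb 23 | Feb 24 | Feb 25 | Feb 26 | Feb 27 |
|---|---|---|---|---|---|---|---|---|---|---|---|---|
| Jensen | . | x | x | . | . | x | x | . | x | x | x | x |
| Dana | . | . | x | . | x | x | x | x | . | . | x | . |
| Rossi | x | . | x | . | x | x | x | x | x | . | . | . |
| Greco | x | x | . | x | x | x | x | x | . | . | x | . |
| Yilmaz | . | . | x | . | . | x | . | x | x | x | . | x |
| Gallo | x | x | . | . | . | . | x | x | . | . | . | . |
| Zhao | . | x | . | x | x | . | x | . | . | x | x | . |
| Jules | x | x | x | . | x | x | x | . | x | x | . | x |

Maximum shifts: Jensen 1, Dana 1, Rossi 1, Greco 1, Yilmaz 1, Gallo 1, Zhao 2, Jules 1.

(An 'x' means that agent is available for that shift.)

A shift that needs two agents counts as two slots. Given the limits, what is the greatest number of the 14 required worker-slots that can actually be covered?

9

Total capacity across all agents is 1+1+1+1+1+1+2+1 = 9, and 14 slots are needed, so at most 9 can be filled.
An assignment achieving 9: Feb 16→Rossi, Feb 17→Gallo, Feb 19→Greco, Feb 24→Jules, Feb 25→Zhao, Feb 26→Dana+Zhao, Feb 27→Jensen+Yilmaz.
Loads: Jensen 1/1, Dana 1/1, Rossi 1/1, Greco 1/1, Yilmaz 1/1, Gallo 1/1, Zhao 2/2, Jules 1/1.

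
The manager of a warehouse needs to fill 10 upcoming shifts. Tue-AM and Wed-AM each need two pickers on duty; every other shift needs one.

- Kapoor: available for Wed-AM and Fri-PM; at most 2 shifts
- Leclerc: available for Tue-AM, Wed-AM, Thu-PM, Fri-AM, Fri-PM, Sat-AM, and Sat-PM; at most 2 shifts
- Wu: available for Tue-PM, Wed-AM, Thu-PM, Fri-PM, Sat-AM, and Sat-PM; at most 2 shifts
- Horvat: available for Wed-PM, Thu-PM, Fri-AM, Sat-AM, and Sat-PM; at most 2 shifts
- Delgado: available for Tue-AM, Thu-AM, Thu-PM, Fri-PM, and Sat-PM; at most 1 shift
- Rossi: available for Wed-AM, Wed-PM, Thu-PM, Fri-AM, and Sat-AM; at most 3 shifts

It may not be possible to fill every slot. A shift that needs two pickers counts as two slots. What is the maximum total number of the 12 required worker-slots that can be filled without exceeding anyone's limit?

11

Total capacity across all pickers is 2+2+2+2+1+3 = 12, and 12 slots are needed, so at most 12 can be filled.
Shifts {Tue-AM, Thu-AM} need 3 slots but only Leclerc and Delgado are available for them, supplying at most 2 — so at least 1 slot must go unfilled.
An assignment achieving 11: Tue-AM→Leclerc, Tue-PM→Wu, Wed-AM→Kapoor+Wu, Wed-PM→Horvat, Thu-AM→Delgado, Thu-PM→Rossi, Fri-AM→Leclerc, Fri-PM→Kapoor, Sat-AM→Rossi, Sat-PM→Horvat.
Loads: Kapoor 2/2, Leclerc 2/2, Wu 2/2, Horvat 2/2, Delgado 1/1, Rossi 2/3.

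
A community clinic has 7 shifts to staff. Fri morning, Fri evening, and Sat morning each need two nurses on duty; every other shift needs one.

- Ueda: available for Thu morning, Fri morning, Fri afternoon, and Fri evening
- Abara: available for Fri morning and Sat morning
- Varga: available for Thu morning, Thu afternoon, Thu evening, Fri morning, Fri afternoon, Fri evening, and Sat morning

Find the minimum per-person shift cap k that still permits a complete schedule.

4

With 3 nurses and 10 worker-slots to fill, someone must work at least ⌈10/3⌉ = 4 shifts, so k ≥ 4.
k = 4 works: Thu morning→Ueda, Thu afternoon→Varga, Thu evening→Varga, Fri morning→Ueda+Abara, Fri afternoon→Ueda, Fri evening→Ueda+Varga, Sat morning→Abara+Varga.
Loads: Ueda 4, Abara 2, Varga 4 — all ≤ 4.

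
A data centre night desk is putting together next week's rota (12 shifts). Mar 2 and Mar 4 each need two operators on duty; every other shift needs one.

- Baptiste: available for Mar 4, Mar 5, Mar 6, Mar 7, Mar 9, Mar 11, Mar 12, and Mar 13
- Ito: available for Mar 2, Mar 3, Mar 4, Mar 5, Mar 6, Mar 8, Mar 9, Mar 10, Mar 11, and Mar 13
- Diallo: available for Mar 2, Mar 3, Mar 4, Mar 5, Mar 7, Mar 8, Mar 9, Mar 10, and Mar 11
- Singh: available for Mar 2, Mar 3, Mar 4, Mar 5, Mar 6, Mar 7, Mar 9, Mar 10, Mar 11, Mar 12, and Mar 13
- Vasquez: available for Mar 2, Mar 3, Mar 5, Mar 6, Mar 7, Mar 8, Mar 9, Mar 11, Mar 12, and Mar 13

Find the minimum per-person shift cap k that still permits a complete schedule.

3

With 5 operators and 14 worker-slots to fill, someone must work at least ⌈14/5⌉ = 3 shifts, so k ≥ 3.
k = 3 works: Mar 2→Singh+Vasquez, Mar 3→Ito, Mar 4→Diallo+Singh, Mar 5→Diallo, Mar 6→Baptiste, Mar 7→Baptiste, Mar 8→Ito, Mar 9→Diallo, Mar 10→Ito, Mar 11→Vasquez, Mar 12→Baptiste, Mar 13→Singh.
Loads: Baptiste 3, Ito 3, Diallo 3, Singh 3, Vasquez 2 — all ≤ 3.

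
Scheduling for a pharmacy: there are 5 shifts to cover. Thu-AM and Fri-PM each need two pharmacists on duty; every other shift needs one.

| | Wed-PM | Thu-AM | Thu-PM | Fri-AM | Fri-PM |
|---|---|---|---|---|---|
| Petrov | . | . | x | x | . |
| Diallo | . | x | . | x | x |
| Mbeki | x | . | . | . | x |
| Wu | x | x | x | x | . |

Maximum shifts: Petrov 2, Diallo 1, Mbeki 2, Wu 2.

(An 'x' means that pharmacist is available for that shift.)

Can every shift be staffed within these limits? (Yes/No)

No

Total capacity is 7 and 7 slots are needed, so capacity alone doesn't rule it out.
Shifts {Thu-AM, Fri-PM} need 4 worker-slots in total, but the pharmacists available for any of those shifts (Diallo, Mbeki, and Wu) can supply at most 3 among them. So no valid schedule exists.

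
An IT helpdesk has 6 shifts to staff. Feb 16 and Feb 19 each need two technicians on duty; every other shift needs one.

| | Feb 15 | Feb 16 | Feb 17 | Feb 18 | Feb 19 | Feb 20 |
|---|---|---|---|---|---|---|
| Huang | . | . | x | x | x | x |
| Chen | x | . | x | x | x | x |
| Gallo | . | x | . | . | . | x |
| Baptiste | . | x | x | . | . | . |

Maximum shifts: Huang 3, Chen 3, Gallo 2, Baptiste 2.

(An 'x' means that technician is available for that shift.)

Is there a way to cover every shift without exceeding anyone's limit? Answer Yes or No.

Feb 15 can only be covered by Chen, so that assignment is forced.
Feb 16 can only be covered by Gallo and Baptiste, so that assignment is forced.
Feb 19 can only be covered by Huang and Chen, so that assignment is forced.
One valid schedule: Feb 15→Chen, Feb 16→Gallo+Baptiste, Feb 17→Huang, Feb 18→Huang, Feb 19→Huang+Chen, Feb 20→Chen.
Loads: Huang 3/3, Chen 3/3, Gallo 1/2, Baptiste 1/2 — all within limits.

Yes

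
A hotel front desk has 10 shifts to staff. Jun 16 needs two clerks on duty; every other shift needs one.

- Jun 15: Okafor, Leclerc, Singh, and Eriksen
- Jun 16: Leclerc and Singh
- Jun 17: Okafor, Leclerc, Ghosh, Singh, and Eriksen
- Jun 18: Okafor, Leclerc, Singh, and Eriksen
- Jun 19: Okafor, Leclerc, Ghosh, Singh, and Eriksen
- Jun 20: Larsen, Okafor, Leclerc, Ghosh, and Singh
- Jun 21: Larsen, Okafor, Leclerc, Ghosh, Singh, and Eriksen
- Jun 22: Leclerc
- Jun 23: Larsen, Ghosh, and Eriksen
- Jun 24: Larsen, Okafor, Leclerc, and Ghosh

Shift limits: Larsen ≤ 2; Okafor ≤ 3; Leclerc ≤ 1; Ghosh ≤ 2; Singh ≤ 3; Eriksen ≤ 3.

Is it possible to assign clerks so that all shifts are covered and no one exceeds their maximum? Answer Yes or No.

No

Total capacity is 14 and 11 slots are needed, so capacity alone doesn't rule it out.
Shifts {Jun 16, Jun 22} need 3 worker-slots in total, but the clerks available for any of those shifts (Leclerc and Singh) can supply at most 2 among them. So no valid schedule exists.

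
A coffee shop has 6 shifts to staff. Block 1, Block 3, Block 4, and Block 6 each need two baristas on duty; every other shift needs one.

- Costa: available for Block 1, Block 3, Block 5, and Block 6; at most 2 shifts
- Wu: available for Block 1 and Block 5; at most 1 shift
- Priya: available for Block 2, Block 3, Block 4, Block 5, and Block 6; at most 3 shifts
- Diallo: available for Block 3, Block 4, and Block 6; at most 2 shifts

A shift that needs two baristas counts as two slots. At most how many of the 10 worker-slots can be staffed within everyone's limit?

8

Total capacity across all baristas is 2+1+3+2 = 8, and 10 slots are needed, so at most 8 can be filled.
An assignment achieving 8: Block 1→Costa+Wu, Block 2→Priya, Block 3→Costa+Priya, Block 4→Priya+Diallo, Block 6→Diallo.
Loads: Costa 2/2, Wu 1/1, Priya 3/3, Diallo 2/2.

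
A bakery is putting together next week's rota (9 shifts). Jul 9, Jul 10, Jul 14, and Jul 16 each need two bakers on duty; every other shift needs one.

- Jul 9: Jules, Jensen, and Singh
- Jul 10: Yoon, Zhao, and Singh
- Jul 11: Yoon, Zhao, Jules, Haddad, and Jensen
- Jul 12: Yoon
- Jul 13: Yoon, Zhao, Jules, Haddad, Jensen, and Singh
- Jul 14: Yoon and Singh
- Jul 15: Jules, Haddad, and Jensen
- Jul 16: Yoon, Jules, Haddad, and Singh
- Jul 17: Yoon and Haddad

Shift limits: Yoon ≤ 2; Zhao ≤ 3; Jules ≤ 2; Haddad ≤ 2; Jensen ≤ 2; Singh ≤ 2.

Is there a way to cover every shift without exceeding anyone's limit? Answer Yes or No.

Jul 12 can only be covered by Yoon, so that assignment is forced.
Jul 14 can only be covered by Yoon and Singh, so that assignment is forced.
One valid schedule: Jul 9→Jules+Jensen, Jul 10→Zhao+Singh, Jul 11→Zhao, Jul 12→Yoon, Jul 13→Zhao, Jul 14→Yoon+Singh, Jul 15→Jensen, Jul 16→Jules+Haddad, Jul 17→Haddad.
Loads: Yoon 2/2, Zhao 3/3, Jules 2/2, Haddad 2/2, Jensen 2/2, Singh 2/2 — all within limits.

Yes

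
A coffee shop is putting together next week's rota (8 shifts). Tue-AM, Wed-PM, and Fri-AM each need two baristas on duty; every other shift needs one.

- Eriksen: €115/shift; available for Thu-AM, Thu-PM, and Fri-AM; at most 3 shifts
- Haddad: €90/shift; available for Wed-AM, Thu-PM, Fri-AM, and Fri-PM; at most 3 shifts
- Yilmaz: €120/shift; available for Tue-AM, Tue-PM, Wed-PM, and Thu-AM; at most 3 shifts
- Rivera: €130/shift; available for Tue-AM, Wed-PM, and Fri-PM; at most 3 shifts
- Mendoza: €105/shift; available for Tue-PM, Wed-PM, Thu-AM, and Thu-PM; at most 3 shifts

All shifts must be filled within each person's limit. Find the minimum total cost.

€1185

Tue-AM can only be covered by Yilmaz and Rivera, so that assignment is forced.
Wed-AM can only be covered by Haddad, so that assignment is forced.
Fri-AM can only be covered by Eriksen and Haddad, so that assignment is forced.
Picking the cheapest available barista for each shift independently would cost €1160, but that ignores the shift limits.
An optimal schedule: Tue-AM→Yilmaz+Rivera, Tue-PM→Mendoza, Wed-AM→Haddad, Wed-PM→Mendoza+Yilmaz, Thu-AM→Mendoza, Thu-PM→Eriksen, Fri-AM→Haddad+Eriksen, Fri-PM→Haddad.
Total: 120 + 130 + 105 + 90 + 105 + 120 + 105 + 115 + 90 + 115 + 90 = €1185.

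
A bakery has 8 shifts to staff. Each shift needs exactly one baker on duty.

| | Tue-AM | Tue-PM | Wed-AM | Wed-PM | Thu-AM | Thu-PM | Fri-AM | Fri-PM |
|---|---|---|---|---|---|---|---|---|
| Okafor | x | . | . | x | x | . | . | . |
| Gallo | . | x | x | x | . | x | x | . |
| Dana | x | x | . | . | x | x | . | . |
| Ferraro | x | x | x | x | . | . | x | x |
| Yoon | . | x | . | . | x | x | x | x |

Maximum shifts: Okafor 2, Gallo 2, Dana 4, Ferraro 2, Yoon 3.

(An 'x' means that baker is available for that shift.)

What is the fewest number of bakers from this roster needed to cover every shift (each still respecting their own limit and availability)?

3

8 slots to fill and no one can take more than 4, so at least ⌈8/4⌉ = 2 bakers are needed.
Any 2 bakers together have capacity at most 4+3 = 7 < 8 slots, so 2 can never suffice.
Gallo, Dana, and Ferraro alone can cover everything: Tue-AM→Dana, Tue-PM→Dana, Wed-AM→Gallo, Wed-PM→Gallo, Thu-AM→Dana, Thu-PM→Dana, Fri-AM→Ferraro, Fri-PM→Ferraro.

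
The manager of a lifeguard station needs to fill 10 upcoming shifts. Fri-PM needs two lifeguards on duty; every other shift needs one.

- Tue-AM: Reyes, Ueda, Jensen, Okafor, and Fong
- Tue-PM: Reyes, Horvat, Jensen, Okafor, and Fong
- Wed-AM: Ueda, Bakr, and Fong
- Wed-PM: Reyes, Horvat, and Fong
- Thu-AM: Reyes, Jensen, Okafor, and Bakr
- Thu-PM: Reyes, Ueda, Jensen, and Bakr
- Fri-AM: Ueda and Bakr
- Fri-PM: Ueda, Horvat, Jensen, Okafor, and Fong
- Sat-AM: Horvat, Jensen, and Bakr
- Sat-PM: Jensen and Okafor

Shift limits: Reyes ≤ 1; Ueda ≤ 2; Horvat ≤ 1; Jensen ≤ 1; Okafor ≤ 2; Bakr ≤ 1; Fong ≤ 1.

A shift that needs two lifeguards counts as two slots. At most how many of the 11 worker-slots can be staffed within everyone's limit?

Total capacity across all lifeguards is 1+2+1+1+2+1+1 = 9, and 11 slots are needed, so at most 9 can be filled.
An assignment achieving 9: Tue-AM→Okafor, Tue-PM→Fong, Wed-AM→Ueda, Wed-PM→Reyes, Thu-AM→Okafor, Thu-PM→Bakr, Fri-AM→Ueda, Sat-AM→Horvat, Sat-PM→Jensen.
Loads: Reyes 1/1, Ueda 2/2, Horvat 1/1, Jensen 1/1, Okafor 2/2, Bakr 1/1, Fong 1/1.

9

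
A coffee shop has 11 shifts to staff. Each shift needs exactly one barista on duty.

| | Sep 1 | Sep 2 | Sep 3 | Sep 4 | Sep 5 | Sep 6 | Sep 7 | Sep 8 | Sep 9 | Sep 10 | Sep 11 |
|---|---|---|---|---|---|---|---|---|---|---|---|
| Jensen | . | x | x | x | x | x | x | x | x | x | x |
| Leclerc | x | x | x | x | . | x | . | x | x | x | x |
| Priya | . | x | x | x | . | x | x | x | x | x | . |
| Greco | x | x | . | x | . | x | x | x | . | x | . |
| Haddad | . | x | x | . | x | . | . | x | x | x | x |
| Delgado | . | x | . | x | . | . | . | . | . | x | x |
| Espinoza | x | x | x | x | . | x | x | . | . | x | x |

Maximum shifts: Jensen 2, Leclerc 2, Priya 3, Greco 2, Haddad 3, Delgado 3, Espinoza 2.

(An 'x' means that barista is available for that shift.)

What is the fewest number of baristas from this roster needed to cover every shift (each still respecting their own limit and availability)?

4

11 slots to fill and no one can take more than 3, so at least ⌈11/3⌉ = 4 baristas are needed.
Leclerc, Priya, Haddad, and Delgado alone can cover everything: Sep 1→Leclerc, Sep 2→Delgado, Sep 3→Priya, Sep 4→Priya, Sep 5→Haddad, Sep 6→Leclerc, Sep 7→Priya, Sep 8→Haddad, Sep 9→Haddad, Sep 10→Delgado, Sep 11→Delgado.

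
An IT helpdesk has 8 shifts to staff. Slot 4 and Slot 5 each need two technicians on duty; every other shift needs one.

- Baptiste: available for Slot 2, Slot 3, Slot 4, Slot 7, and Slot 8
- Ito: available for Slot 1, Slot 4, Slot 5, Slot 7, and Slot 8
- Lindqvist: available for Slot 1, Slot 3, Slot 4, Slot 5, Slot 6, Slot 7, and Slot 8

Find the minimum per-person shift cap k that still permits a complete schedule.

With 3 technicians and 10 worker-slots to fill, someone must work at least ⌈10/3⌉ = 4 shifts, so k ≥ 4.
k = 4 works: Slot 1→Ito, Slot 2→Baptiste, Slot 3→Baptiste, Slot 4→Baptiste+Ito, Slot 5→Ito+Lindqvist, Slot 6→Lindqvist, Slot 7→Baptiste, Slot 8→Ito.
Loads: Baptiste 4, Ito 4, Lindqvist 2 — all ≤ 4.

4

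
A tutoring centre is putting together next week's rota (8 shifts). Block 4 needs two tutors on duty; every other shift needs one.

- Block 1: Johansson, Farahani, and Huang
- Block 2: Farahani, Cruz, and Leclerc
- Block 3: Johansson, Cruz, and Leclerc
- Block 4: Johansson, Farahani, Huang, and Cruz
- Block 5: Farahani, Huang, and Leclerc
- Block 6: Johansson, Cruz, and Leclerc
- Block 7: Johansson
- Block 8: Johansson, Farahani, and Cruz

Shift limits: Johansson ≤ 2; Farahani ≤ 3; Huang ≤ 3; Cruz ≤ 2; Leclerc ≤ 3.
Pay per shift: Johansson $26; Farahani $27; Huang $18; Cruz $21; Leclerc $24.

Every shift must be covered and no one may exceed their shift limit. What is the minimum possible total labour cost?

$194

Block 7 can only be covered by Johansson, so that assignment is forced.
Picking the cheapest available tutor for each shift independently would cost $185, but that ignores the shift limits.
An optimal schedule: Block 1→Huang, Block 2→Leclerc, Block 3→Leclerc, Block 4→Huang+Cruz, Block 5→Huang, Block 6→Leclerc, Block 7→Johansson, Block 8→Cruz.
Total: 18 + 24 + 24 + 18 + 21 + 18 + 24 + 26 + 21 = $194.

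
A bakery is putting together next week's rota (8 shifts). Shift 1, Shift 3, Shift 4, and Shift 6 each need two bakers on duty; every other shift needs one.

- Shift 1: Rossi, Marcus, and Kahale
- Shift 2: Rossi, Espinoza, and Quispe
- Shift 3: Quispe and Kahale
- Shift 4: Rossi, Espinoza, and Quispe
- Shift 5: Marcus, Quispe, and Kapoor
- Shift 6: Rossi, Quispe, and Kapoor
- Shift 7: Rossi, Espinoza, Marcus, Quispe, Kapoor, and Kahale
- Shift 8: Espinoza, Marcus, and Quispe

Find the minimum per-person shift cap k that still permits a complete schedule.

2

With 6 bakers and 12 worker-slots to fill, someone must work at least ⌈12/6⌉ = 2 shifts, so k ≥ 2.
k = 2 works: Shift 1→Rossi+Marcus, Shift 2→Espinoza, Shift 3→Quispe+Kahale, Shift 4→Rossi+Espinoza, Shift 5→Kapoor, Shift 6→Quispe+Kapoor, Shift 7→Kahale, Shift 8→Marcus.
Loads: Rossi 2, Espinoza 2, Marcus 2, Quispe 2, Kapoor 2, Kahale 2 — all ≤ 2.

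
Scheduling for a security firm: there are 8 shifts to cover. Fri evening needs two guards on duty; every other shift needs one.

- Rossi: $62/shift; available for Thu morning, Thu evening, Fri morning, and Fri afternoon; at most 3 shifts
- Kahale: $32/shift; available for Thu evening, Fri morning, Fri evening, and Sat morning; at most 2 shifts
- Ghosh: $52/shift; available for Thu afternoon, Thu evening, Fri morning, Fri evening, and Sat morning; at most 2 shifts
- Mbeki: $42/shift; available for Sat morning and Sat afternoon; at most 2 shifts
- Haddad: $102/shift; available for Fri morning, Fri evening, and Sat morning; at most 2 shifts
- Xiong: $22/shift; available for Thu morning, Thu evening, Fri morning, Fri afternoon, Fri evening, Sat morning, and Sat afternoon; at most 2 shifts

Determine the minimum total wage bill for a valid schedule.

Thu afternoon can only be covered by Ghosh, so that assignment is forced.
Picking the cheapest available guard for each shift independently would cost $238, but that ignores the shift limits.
An optimal schedule: Thu morning→Xiong, Thu afternoon→Ghosh, Thu evening→Kahale, Fri morning→Rossi, Fri afternoon→Xiong, Fri evening→Kahale+Ghosh, Sat morning→Mbeki, Sat afternoon→Mbeki.
Total: 22 + 52 + 32 + 62 + 22 + 32 + 52 + 42 + 42 = $358.

$358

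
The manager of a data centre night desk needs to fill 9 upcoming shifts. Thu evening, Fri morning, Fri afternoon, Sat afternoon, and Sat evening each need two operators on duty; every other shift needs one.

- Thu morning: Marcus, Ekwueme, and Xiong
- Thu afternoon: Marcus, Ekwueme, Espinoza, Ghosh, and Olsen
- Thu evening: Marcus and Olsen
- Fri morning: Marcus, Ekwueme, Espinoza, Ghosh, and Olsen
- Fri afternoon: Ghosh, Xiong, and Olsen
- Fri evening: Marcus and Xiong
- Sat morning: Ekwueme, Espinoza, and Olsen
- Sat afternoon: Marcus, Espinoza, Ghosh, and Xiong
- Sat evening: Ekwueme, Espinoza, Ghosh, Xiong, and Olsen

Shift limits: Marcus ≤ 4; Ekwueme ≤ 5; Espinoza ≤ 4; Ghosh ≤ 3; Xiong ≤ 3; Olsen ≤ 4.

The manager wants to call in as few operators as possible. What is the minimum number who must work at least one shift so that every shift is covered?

14 slots to fill and no one can take more than 5, so at least ⌈14/5⌉ = 3 operators are needed.
Any 3 operators together have capacity at most 5+4+4 = 13 < 14 slots, so 3 can never suffice.
Marcus, Ekwueme, Ghosh, and Olsen alone can cover everything: Thu morning→Marcus, Thu afternoon→Ekwueme, Thu evening→Marcus+Olsen, Fri morning→Ekwueme+Olsen, Fri afternoon→Ghosh+Olsen, Fri evening→Marcus, Sat morning→Ekwueme, Sat afternoon→Marcus+Ghosh, Sat evening→Ekwueme+Ghosh.

4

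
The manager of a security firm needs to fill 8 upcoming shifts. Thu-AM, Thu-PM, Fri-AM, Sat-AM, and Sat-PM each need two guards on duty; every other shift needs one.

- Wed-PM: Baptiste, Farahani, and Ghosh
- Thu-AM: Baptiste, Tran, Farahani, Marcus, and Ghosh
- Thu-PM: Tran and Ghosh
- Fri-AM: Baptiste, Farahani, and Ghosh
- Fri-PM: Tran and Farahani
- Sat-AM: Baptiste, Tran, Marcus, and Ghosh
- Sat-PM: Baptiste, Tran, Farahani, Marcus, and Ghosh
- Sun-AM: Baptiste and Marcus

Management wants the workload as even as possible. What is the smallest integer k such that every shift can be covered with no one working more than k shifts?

With 5 guards and 13 worker-slots to fill, someone must work at least ⌈13/5⌉ = 3 shifts, so k ≥ 3.
k = 3 works: Wed-PM→Baptiste, Thu-AM→Farahani+Marcus, Thu-PM→Tran+Ghosh, Fri-AM→Baptiste+Farahani, Fri-PM→Tran, Sat-AM→Tran+Marcus, Sat-PM→Farahani+Marcus, Sun-AM→Baptiste.
Loads: Baptiste 3, Tran 3, Farahani 3, Marcus 3, Ghosh 1 — all ≤ 3.

3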